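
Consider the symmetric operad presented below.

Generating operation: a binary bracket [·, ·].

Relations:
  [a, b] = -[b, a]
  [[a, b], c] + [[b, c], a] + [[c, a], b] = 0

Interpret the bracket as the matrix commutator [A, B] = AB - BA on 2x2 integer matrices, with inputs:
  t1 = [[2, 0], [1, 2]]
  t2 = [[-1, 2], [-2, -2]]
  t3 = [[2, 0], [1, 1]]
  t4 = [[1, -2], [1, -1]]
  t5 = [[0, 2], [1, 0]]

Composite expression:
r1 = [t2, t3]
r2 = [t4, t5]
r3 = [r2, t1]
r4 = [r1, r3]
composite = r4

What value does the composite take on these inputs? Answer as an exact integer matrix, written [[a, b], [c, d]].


[[-16, 16], [-56, 16]]

[t2, t3] = [[2, -2], [-3, -2]]
[t4, t5] = [[-4, 4], [-2, 4]]
[[t4, t5], t1] = [[4, 0], [8, -4]]
[[t2, t3], [[t4, t5], t1]] = [[-16, 16], [-56, 16]]


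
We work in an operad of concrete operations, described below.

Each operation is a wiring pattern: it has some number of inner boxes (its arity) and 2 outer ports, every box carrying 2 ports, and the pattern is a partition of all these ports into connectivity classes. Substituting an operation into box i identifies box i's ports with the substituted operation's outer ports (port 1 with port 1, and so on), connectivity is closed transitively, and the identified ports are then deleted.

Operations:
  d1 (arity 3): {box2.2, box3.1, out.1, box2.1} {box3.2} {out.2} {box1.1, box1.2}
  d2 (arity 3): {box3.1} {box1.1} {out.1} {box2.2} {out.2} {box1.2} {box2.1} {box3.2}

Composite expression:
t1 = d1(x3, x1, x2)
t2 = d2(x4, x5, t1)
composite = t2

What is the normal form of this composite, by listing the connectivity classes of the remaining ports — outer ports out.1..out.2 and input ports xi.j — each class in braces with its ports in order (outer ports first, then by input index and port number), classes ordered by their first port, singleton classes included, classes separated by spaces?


{out.1} {out.2} {x1.1, x1.2, x2.1} {x2.2} {x3.1, x3.2} {x4.1} {x4.2} {x5.1} {x5.2}

Substituting into d2 glues patterns; closure does the rest.
after d1, the pattern on (x3, x1, x2) reads {out.1, x1.1, x1.2, x2.1} {out.2} {x2.2} {x3.1, x3.2} (out.j = its outer ports)
after d2, the pattern on (x4, x5, x3, x1, x2) reads {out.1} {out.2} {x1.1, x1.2, x2.1} {x2.2} {x3.1, x3.2} {x4.1} {x4.2} {x5.1} {x5.2} (out.j = its outer ports)


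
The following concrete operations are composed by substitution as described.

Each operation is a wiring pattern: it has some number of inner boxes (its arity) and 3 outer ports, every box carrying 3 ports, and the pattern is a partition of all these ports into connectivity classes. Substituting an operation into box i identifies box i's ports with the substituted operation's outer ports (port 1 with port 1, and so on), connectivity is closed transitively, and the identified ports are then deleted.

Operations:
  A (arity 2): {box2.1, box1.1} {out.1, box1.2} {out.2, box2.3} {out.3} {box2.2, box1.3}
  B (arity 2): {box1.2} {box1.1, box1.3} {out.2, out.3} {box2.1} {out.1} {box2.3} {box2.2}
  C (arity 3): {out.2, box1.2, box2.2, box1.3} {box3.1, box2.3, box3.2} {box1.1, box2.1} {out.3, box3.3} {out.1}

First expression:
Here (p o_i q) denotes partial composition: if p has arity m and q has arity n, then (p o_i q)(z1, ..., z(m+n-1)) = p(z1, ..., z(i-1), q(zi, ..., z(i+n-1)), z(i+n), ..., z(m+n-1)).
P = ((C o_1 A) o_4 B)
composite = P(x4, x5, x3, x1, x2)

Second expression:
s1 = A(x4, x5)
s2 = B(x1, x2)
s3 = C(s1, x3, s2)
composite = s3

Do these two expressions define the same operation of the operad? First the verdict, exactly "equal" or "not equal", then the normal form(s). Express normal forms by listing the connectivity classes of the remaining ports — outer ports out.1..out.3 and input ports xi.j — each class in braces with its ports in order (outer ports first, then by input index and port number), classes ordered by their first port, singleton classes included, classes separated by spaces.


equal; the common form is {out.1} {out.2, x3.2, x5.3} {out.3, x3.3} {x1.1, x1.3} {x1.2} {x2.1} {x2.2} {x2.3} {x3.1, x4.2} {x4.1, x5.1} {x4.3, x5.2}

Reducing the first expression gives {out.1} {out.2, x3.2, x5.3} {out.3, x3.3} {x1.1, x1.3} {x1.2} {x2.1} {x2.2} {x2.3} {x3.1, x4.2} {x4.1, x5.1} {x4.3, x5.2}
Reducing the second expression gives {out.1} {out.2, x3.2, x5.3} {out.3, x3.3} {x1.1, x1.3} {x1.2} {x2.1} {x2.2} {x2.3} {x3.1, x4.2} {x4.1, x5.1} {x4.3, x5.2}
Identical normal forms: equal.


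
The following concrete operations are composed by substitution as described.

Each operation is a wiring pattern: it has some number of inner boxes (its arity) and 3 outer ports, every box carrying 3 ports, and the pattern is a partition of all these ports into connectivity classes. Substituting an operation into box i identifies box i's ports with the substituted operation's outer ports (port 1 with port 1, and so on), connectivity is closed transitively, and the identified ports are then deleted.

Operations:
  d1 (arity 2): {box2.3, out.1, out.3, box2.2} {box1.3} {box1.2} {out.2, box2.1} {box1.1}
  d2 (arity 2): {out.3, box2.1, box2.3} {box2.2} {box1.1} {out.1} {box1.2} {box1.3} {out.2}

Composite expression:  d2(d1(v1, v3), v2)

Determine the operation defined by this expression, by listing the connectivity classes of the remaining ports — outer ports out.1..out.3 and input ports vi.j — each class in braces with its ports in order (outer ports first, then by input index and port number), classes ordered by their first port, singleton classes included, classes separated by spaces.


{out.1} {out.2} {out.3, v2.1, v2.3} {v1.1} {v1.2} {v1.3} {v2.2} {v3.1} {v3.2, v3.3}

Reachability decides: close wires over d2-identified ports.
after d1, the pattern on (v1, v3) reads {out.1, out.3, v3.2, v3.3} {out.2, v3.1} {v1.1} {v1.2} {v1.3} (out.j = its outer ports)
after d2, the pattern on (v1, v3, v2) reads {out.1} {out.2} {out.3, v2.1, v2.3} {v1.1} {v1.2} {v1.3} {v2.2} {v3.1} {v3.2, v3.3} (out.j = its outer ports)


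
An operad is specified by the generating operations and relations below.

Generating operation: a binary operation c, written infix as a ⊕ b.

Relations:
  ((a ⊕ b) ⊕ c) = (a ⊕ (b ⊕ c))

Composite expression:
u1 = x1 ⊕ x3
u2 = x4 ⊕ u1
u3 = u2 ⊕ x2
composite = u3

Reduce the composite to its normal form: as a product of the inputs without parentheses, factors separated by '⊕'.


x4 ⊕ x1 ⊕ x3 ⊕ x2


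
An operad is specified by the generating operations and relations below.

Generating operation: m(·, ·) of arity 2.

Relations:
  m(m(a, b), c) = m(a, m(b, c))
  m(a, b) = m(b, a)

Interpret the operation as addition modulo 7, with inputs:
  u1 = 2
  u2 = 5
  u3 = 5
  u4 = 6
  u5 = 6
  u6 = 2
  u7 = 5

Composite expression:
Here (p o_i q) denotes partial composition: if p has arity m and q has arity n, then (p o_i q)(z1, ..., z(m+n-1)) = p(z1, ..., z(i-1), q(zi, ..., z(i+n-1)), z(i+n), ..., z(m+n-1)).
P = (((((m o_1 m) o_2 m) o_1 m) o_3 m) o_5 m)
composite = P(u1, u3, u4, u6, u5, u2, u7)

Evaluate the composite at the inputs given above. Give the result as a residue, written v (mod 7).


m(u1, u3) = 0
m(u4, u6) = 1
m(u5, u2) = 4
m(m(u4, u6), m(u5, u2)) = 5
m(m(u1, u3), m(m(u4, u6), m(u5, u2))) = 5
m(m(m(u1, u3), m(m(u4, u6), m(u5, u2))), u7) = 3

3 (mod 7)


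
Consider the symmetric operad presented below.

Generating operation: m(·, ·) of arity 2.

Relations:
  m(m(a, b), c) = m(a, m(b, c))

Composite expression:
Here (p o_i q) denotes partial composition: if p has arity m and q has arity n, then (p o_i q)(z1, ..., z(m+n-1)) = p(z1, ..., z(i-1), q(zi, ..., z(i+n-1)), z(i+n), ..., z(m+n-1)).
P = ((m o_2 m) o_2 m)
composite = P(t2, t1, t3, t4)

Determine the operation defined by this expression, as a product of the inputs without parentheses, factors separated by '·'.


t2 · t1 · t3 · t4

The m-tree's shape is irrelevant; the t-reading-order decides.
m(t1, t3) unparenthesizes to t1 · t3
m(m(t1, t3), t4) unparenthesizes to t1 · t3 · t4
m(t2, m(m(t1, t3), t4)) unparenthesizes to t2 · t1 · t3 · t4


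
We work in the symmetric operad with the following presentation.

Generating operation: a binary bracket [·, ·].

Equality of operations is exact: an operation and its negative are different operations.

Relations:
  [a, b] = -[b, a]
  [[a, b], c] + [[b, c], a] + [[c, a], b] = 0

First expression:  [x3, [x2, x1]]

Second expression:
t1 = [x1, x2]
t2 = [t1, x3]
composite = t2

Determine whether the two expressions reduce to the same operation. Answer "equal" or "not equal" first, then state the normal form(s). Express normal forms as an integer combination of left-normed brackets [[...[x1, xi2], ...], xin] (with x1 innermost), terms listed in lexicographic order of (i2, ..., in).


equal; the common form is [[x1, x2], x3]

The first expression, normalized: [[x1, x2], x3]
The second expression, normalized: [[x1, x2], x3]
Same normal form: equal.


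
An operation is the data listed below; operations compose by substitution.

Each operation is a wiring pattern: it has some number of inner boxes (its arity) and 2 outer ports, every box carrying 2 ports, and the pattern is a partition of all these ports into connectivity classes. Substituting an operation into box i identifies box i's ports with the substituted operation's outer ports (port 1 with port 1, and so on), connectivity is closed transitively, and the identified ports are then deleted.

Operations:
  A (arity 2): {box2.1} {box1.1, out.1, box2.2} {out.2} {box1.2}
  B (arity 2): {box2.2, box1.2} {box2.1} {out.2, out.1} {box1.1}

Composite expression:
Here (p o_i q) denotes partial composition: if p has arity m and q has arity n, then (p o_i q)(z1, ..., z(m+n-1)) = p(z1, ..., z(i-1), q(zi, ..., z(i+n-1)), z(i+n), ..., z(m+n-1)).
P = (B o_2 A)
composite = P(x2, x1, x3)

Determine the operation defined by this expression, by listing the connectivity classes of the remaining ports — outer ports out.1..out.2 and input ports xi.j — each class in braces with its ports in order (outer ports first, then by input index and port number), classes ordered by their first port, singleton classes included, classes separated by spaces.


Substituting into B glues patterns; closure does the rest.
composing A on (x1, x3), with out.j its own outer ports: {out.1, x1.1, x3.2} {out.2} {x1.2} {x3.1}
composing B on (x2, x1, x3), with out.j its own outer ports: {out.1, out.2} {x1.1, x3.2} {x1.2} {x2.1} {x2.2} {x3.1}

{out.1, out.2} {x1.1, x3.2} {x1.2} {x2.1} {x2.2} {x3.1}


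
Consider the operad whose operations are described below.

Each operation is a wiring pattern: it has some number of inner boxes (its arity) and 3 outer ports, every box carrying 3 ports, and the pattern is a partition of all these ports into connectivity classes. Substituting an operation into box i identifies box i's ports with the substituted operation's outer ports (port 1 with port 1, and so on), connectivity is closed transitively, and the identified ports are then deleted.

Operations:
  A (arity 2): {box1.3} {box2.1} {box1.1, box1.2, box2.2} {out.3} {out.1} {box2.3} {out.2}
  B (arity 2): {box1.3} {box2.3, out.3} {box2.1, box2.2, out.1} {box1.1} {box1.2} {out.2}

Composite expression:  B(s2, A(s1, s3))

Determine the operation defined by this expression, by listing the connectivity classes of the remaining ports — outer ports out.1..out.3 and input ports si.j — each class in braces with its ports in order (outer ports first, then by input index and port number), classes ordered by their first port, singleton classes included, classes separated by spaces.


{out.1} {out.2} {out.3} {s1.1, s1.2, s3.2} {s1.3} {s2.1} {s2.2} {s2.3} {s3.1} {s3.3}


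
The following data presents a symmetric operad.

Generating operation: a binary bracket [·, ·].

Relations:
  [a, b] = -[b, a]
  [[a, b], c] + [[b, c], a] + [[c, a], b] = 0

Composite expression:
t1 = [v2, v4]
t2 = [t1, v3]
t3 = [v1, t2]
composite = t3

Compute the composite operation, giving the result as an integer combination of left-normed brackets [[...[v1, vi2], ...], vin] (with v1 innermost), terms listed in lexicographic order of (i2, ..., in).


[[[v1, v2], v4], v3] - [[[v1, v3], v2], v4] + [[[v1, v3], v4], v2] - [[[v1, v4], v2], v3]


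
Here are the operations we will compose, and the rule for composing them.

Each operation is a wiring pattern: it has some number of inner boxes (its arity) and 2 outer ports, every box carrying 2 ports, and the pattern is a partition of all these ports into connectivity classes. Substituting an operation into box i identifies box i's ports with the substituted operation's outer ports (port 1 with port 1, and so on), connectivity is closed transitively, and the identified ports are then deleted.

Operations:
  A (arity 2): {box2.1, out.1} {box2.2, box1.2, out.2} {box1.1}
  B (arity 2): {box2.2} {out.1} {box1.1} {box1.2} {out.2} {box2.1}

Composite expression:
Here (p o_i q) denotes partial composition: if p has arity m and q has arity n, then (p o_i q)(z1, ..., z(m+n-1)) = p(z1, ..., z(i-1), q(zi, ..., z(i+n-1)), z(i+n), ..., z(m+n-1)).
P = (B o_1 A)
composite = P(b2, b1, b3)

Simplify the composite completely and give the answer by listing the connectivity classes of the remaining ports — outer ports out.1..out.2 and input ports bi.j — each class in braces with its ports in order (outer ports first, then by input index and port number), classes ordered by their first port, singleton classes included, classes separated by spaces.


{out.1} {out.2} {b1.1} {b1.2, b2.2} {b2.1} {b3.1} {b3.2}

Reachability decides: close wires over B-identified ports.
the subtree at A composes to {out.1, b1.1} {out.2, b1.2, b2.2} {b2.1} on (b2, b1); out.j = own outer ports
the subtree at B composes to {out.1} {out.2} {b1.1} {b1.2, b2.2} {b2.1} {b3.1} {b3.2} on (b2, b1, b3); out.j = own outer ports


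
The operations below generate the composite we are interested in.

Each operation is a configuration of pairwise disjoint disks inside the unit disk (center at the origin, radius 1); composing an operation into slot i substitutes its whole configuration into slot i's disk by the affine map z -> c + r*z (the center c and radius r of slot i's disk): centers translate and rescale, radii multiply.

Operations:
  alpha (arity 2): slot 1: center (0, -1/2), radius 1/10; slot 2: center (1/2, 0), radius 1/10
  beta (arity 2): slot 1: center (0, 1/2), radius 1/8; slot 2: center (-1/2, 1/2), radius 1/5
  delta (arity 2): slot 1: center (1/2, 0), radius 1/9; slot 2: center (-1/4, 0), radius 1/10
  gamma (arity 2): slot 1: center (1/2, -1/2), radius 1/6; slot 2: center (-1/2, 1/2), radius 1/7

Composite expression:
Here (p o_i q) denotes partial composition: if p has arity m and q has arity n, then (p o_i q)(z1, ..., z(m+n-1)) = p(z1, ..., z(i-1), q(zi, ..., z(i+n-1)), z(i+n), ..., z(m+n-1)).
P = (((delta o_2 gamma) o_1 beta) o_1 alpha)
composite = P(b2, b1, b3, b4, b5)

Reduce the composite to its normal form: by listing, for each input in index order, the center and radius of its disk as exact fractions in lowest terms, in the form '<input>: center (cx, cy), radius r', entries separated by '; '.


Below delta, radii multiply path by path; the b-disk centers shift.
input b2: applying the 3 nested substitutions gives center (1/2, 7/144), radius 1/720
input b1: applying the 3 nested substitutions gives center (73/144, 1/18), radius 1/720
input b3: applying the 2 nested substitutions gives center (4/9, 1/18), radius 1/45
input b4: applying the 2 nested substitutions gives center (-1/5, -1/20), radius 1/60
input b5: applying the 2 nested substitutions gives center (-3/10, 1/20), radius 1/70

b1: center (73/144, 1/18), radius 1/720; b2: center (1/2, 7/144), radius 1/720; b3: center (4/9, 1/18), radius 1/45; b4: center (-1/5, -1/20), radius 1/60; b5: center (-3/10, 1/20), radius 1/70


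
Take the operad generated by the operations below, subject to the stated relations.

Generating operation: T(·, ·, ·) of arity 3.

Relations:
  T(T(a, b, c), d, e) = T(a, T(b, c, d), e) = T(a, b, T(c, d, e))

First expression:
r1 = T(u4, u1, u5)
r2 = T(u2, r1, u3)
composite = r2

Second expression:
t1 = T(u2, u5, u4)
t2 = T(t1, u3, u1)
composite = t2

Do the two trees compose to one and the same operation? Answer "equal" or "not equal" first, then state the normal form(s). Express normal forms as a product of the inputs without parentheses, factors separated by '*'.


not equal — first u2 * u4 * u1 * u5 * u3, second u2 * u5 * u4 * u3 * u1

In normal form, the first expression is u2 * u4 * u1 * u5 * u3
In normal form, the second expression is u2 * u5 * u4 * u3 * u1
Different reductions; not equal.


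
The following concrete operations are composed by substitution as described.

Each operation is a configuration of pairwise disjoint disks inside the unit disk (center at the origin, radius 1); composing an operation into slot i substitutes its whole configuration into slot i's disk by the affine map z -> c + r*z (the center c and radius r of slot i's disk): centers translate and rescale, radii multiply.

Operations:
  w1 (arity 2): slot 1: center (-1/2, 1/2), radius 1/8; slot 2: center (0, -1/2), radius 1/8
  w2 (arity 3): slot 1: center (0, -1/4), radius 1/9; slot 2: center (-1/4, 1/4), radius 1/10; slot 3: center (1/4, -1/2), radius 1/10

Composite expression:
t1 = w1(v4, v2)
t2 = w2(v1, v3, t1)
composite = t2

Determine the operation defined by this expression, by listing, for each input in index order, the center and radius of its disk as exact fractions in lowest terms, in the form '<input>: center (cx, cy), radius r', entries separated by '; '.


v1: center (0, -1/4), radius 1/9; v2: center (1/4, -11/20), radius 1/80; v3: center (-1/4, 1/4), radius 1/10; v4: center (1/5, -9/20), radius 1/80

Affine substitution under w2: radii multiply and v-centers shift.
tracing v1 down its 1-map path: center (0, -1/4), radius 1/9
tracing v3 down its 1-map path: center (-1/4, 1/4), radius 1/10
tracing v4 down its 2-map path: center (1/5, -9/20), radius 1/80
tracing v2 down its 2-map path: center (1/4, -11/20), radius 1/80


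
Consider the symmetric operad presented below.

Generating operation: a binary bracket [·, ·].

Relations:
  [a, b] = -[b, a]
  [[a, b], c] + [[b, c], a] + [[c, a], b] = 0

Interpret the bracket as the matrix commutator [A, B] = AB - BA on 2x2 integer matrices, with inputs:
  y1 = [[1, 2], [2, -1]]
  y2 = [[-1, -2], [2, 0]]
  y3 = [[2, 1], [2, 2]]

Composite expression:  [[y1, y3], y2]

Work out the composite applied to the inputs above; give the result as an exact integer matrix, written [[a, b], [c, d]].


[y1, y3] = [[2, 2], [-4, -2]]
[[y1, y3], y2] = [[-4, -6], [-4, 4]]

[[-4, -6], [-4, 4]]


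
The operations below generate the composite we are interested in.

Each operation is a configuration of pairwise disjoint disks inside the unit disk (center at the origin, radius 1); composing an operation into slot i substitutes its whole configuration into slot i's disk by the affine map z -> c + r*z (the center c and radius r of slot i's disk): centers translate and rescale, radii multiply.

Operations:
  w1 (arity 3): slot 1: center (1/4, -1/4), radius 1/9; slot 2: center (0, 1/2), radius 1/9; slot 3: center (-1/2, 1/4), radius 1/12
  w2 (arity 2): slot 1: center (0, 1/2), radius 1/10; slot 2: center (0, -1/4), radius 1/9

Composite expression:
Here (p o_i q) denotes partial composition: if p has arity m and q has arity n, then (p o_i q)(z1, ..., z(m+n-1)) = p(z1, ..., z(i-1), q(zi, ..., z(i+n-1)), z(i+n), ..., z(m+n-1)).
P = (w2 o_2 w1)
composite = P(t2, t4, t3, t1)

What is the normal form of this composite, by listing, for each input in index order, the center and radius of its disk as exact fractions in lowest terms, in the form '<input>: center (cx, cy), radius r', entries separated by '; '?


t1: center (-1/18, -2/9), radius 1/108; t2: center (0, 1/2), radius 1/10; t3: center (0, -7/36), radius 1/81; t4: center (1/36, -5/18), radius 1/81

Only the slot chain above each t matters under w2; compose those maps.
input t2: applying the 1 nested substitution gives center (0, 1/2), radius 1/10
input t4: applying the 2 nested substitutions gives center (1/36, -5/18), radius 1/81
input t3: applying the 2 nested substitutions gives center (0, -7/36), radius 1/81
input t1: applying the 2 nested substitutions gives center (-1/18, -2/9), radius 1/108


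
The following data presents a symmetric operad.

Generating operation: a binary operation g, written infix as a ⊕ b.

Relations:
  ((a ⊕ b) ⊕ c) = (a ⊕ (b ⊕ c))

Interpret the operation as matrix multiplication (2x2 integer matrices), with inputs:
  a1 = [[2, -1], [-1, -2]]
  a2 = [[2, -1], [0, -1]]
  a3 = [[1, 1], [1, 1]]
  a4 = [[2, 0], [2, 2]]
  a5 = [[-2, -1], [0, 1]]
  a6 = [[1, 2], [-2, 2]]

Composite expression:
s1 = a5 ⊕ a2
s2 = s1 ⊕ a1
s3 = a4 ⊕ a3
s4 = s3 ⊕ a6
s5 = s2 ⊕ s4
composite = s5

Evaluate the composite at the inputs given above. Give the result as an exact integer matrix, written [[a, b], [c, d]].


[[30, -120], [-10, 40]]


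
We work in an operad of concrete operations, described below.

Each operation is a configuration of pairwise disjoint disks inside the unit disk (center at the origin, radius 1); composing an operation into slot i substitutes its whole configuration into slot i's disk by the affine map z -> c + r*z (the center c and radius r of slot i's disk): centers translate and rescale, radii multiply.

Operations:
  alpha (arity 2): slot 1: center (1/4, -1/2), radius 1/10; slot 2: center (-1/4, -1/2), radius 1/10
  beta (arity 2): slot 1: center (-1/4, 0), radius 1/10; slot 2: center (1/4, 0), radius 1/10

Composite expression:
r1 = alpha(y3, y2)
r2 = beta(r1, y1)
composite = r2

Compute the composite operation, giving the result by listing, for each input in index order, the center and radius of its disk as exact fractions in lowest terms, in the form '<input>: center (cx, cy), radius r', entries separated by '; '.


y1: center (1/4, 0), radius 1/10; y2: center (-11/40, -1/20), radius 1/100; y3: center (-9/40, -1/20), radius 1/100

Only the slot chain above each y matters under beta; compose those maps.
y3: after 2 affine steps, its disk has center (-9/40, -1/20), radius 1/100
y2: after 2 affine steps, its disk has center (-11/40, -1/20), radius 1/100
y1: after 1 affine step, its disk has center (1/4, 0), radius 1/10


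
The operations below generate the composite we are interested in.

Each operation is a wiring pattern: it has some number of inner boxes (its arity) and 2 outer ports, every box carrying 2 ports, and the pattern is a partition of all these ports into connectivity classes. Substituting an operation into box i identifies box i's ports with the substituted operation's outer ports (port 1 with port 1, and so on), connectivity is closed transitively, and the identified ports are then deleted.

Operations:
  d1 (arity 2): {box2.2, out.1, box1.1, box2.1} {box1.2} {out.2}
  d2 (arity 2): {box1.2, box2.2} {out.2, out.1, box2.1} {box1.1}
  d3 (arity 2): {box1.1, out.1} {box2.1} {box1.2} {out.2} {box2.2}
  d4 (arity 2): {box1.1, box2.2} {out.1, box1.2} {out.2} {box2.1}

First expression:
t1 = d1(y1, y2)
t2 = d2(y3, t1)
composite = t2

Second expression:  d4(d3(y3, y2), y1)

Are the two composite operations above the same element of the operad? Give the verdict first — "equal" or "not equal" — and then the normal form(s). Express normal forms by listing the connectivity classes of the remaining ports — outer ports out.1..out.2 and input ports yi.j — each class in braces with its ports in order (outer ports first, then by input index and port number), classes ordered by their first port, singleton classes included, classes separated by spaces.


not equal; the first gives {out.1, out.2, y1.1, y2.1, y2.2} {y1.2} {y3.1} {y3.2} and the second {out.1} {out.2} {y1.1} {y1.2, y3.1} {y2.1} {y2.2} {y3.2}


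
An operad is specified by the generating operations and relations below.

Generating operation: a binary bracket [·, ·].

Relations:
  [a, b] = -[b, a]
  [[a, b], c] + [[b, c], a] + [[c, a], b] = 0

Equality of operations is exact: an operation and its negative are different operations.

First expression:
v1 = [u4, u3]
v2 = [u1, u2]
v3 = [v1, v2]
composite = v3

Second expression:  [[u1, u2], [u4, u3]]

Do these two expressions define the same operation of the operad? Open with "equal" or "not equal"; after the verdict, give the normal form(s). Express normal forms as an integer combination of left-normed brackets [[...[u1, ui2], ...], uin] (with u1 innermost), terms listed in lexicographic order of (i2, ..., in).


not equal; the first gives [[[u1, u2], u3], u4] - [[[u1, u2], u4], u3] and the second -[[[u1, u2], u3], u4] + [[[u1, u2], u4], u3]


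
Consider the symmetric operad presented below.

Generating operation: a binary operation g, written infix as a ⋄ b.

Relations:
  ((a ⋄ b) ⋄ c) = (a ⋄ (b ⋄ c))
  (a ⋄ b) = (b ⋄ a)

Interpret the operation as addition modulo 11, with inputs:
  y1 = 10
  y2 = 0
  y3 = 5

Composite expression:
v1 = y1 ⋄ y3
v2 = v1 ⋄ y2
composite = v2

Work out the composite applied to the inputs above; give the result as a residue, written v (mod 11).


4 (mod 11)


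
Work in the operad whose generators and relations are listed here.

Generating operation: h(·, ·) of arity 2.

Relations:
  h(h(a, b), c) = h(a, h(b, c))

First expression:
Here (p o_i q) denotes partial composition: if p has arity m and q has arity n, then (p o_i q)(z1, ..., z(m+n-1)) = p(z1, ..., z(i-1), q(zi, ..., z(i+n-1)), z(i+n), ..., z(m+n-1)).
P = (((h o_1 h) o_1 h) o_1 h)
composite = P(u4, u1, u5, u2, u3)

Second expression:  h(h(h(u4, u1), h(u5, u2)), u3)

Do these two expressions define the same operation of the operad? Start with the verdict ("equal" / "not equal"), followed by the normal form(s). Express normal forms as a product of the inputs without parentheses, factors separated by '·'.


equal: each reduces to u4 · u1 · u5 · u2 · u3

Reducing the first expression gives u4 · u1 · u5 · u2 · u3
Reducing the second expression gives u4 · u1 · u5 · u2 · u3
Same normal form: equal.


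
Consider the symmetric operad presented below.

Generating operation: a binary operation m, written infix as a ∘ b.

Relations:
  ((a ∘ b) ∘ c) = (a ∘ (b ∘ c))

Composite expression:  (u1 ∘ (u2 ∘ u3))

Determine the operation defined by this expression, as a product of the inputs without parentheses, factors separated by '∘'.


u1 ∘ u2 ∘ u3

The m-tree's shape is irrelevant; the u-reading-order decides.
(u2 ∘ u3) linearizes to u2 ∘ u3
(u1 ∘ (u2 ∘ u3)) linearizes to u1 ∘ u2 ∘ u3


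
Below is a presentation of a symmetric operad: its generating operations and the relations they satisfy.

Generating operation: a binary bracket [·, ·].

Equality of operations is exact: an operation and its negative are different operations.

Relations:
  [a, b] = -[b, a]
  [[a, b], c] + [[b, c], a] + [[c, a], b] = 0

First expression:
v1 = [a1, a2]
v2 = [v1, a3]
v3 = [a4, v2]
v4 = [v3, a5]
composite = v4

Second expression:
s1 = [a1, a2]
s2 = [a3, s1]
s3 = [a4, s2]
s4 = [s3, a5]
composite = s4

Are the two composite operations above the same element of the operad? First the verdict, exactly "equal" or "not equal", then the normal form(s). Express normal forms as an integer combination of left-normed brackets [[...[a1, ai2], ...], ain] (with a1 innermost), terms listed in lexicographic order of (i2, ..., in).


The first expression, normalized: -[[[[a1, a2], a3], a4], a5]
The second expression, normalized: [[[[a1, a2], a3], a4], a5]
Different reductions; not equal.

not equal; the first gives -[[[[a1, a2], a3], a4], a5] and the second [[[[a1, a2], a3], a4], a5]


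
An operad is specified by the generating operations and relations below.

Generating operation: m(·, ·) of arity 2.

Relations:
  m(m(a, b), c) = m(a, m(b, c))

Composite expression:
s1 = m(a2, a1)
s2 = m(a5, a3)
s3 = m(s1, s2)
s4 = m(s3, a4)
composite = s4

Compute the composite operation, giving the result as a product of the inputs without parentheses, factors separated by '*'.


Key point: m is associative — brackets drop, the a-order remains.
m(a2, a1) spells out as a2 * a1
m(a5, a3) spells out as a5 * a3
m(m(a2, a1), m(a5, a3)) spells out as a2 * a1 * a5 * a3
m(m(m(a2, a1), m(a5, a3)), a4) spells out as a2 * a1 * a5 * a3 * a4

a2 * a1 * a5 * a3 * a4


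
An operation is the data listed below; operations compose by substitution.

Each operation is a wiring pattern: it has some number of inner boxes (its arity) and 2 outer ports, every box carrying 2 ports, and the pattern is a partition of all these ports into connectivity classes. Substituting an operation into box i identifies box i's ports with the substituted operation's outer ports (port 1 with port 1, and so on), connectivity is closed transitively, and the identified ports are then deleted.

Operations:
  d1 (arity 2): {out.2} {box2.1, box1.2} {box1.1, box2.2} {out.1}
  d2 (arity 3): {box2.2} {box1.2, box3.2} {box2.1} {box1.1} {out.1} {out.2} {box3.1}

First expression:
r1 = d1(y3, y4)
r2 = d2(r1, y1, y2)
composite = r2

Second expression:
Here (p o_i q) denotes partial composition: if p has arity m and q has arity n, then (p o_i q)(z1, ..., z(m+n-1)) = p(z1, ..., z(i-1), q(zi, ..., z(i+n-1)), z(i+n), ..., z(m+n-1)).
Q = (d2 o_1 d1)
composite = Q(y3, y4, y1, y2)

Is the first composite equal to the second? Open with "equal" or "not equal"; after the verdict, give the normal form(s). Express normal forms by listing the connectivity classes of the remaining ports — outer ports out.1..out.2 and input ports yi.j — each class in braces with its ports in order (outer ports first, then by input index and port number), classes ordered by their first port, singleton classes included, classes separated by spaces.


equal; the common form is {out.1} {out.2} {y1.1} {y1.2} {y2.1} {y2.2} {y3.1, y4.2} {y3.2, y4.1}

In normal form, the first expression is {out.1} {out.2} {y1.1} {y1.2} {y2.1} {y2.2} {y3.1, y4.2} {y3.2, y4.1}
In normal form, the second expression is {out.1} {out.2} {y1.1} {y1.2} {y2.1} {y2.2} {y3.1, y4.2} {y3.2, y4.1}
The forms coincide; equal.


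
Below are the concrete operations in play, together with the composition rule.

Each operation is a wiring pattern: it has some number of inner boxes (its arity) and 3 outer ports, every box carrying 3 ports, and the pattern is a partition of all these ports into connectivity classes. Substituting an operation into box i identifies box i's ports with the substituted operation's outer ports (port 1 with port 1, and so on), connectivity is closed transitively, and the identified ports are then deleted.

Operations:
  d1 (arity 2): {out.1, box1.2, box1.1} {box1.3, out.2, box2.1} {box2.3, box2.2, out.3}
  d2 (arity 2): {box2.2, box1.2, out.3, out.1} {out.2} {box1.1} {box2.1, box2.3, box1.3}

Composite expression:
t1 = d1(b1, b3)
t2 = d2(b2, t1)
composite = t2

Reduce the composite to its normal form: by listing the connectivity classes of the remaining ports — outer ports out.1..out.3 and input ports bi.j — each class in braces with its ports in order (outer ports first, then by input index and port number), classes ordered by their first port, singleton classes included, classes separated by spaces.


Reachability decides: close wires over d2-identified ports.
the subtree at d1 composes to {out.1, b1.1, b1.2} {out.2, b1.3, b3.1} {out.3, b3.2, b3.3} on (b1, b3); out.j = own outer ports
the subtree at d2 composes to {out.1, out.3, b1.3, b2.2, b3.1} {out.2} {b1.1, b1.2, b2.3, b3.2, b3.3} {b2.1} on (b2, b1, b3); out.j = own outer ports

{out.1, out.3, b1.3, b2.2, b3.1} {out.2} {b1.1, b1.2, b2.3, b3.2, b3.3} {b2.1}


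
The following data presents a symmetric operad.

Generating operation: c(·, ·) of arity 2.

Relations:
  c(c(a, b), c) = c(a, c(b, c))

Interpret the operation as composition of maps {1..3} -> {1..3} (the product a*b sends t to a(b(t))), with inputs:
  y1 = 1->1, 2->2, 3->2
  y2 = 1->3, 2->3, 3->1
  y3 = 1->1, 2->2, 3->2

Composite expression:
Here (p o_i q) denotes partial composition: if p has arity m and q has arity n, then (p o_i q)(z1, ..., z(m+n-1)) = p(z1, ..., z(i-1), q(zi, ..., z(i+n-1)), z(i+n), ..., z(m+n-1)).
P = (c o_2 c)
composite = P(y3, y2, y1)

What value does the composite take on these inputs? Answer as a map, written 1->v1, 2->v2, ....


c(y2, y1) = 1->3, 2->3, 3->3
c(y3, c(y2, y1)) = 1->2, 2->2, 3->2

1->2, 2->2, 3->2


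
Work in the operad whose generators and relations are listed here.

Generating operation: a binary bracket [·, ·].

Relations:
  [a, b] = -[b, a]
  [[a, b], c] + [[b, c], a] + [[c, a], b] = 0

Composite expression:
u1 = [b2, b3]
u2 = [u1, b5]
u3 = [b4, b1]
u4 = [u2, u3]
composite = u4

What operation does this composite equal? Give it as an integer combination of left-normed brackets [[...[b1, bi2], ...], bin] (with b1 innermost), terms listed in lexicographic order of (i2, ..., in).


[[[[b1, b4], b2], b3], b5] - [[[[b1, b4], b3], b2], b5] - [[[[b1, b4], b5], b2], b3] + [[[[b1, b4], b5], b3], b2]

A multilinear Lie element is pinned by b1-initial words (b1 innermost).
Composite bracket: [[[b2, b3], b5], [b4, b1]]
Expanding via [a, b] = ab - ba: 16 signed words (2^4 = 16).
Only words starting with b1 matter:
  b1b4b2b3b5 appears with sign +1, giving the term +[[[[b1, b4], b2], b3], b5]
  b1b4b3b2b5 appears with sign -1, giving the term -[[[[b1, b4], b3], b2], b5]
  b1b4b5b2b3 appears with sign -1, giving the term -[[[[b1, b4], b5], b2], b3]
  b1b4b5b3b2 appears with sign +1, giving the term +[[[[b1, b4], b5], b3], b2]


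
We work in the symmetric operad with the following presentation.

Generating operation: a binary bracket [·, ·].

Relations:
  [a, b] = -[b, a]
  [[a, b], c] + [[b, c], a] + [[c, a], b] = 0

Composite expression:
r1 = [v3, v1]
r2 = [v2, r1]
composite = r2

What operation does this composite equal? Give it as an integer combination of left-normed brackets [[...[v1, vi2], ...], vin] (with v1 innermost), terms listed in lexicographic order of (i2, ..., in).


[[v1, v3], v2]

A multilinear Lie element is pinned by v1-initial words (v1 innermost).
Composite bracket: [v2, [v3, v1]]
Each bracket splits as ab - ba, giving 4 signed words (2^2 = 4).
Words beginning with v1 determine it all:
  the word v1v3v2 carries sign +1 and contributes +[[v1, v3], v2]


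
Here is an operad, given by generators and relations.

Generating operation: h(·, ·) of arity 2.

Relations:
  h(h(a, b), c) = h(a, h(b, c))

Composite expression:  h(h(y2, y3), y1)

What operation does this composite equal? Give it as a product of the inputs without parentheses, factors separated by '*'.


y2 * y3 * y1


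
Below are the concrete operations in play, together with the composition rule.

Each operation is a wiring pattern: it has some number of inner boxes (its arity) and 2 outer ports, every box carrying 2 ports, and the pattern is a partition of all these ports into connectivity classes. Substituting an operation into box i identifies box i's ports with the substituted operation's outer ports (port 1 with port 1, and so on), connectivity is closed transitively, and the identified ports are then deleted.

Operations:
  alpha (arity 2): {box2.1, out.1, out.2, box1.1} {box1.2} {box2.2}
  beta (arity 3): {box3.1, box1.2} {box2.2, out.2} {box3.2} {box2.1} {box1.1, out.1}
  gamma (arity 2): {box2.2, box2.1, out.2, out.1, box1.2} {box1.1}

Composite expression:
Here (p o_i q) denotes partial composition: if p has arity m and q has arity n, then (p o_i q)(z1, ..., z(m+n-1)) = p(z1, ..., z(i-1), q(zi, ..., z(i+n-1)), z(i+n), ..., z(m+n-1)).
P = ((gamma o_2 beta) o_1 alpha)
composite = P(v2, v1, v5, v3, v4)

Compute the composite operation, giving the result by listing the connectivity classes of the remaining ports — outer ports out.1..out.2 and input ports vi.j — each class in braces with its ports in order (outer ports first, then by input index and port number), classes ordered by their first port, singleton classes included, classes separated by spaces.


{out.1, out.2, v1.1, v2.1, v3.2, v5.1} {v1.2} {v2.2} {v3.1} {v4.1, v5.2} {v4.2}

Two ports join when wires chain via gamma-identified ports.
the subtree at alpha composes to {out.1, out.2, v1.1, v2.1} {v1.2} {v2.2} on (v2, v1); out.j = own outer ports
the subtree at beta composes to {out.1, v5.1} {out.2, v3.2} {v3.1} {v4.1, v5.2} {v4.2} on (v5, v3, v4); out.j = own outer ports
the subtree at gamma composes to {out.1, out.2, v1.1, v2.1, v3.2, v5.1} {v1.2} {v2.2} {v3.1} {v4.1, v5.2} {v4.2} on (v2, v1, v5, v3, v4); out.j = own outer ports


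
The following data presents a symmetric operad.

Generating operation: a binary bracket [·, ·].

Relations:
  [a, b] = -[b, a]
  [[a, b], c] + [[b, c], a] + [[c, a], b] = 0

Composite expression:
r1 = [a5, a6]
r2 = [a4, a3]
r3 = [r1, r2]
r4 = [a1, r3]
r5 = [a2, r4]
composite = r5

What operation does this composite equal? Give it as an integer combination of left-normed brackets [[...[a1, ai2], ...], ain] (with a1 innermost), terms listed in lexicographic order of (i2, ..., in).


A multilinear Lie element is pinned by a1-initial words (a1 innermost).
Composite bracket: [a2, [a1, [[a5, a6], [a4, a3]]]]
Each bracket splits as ab - ba, giving 32 signed words (2^5 = 32).
Collect the words opening with a1:
  the word a1a3a4a5a6a2 carries sign -1 and contributes -[[[[[a1, a3], a4], a5], a6], a2]
  the word a1a3a4a6a5a2 carries sign +1 and contributes +[[[[[a1, a3], a4], a6], a5], a2]
  the word a1a4a3a5a6a2 carries sign +1 and contributes +[[[[[a1, a4], a3], a5], a6], a2]
  the word a1a4a3a6a5a2 carries sign -1 and contributes -[[[[[a1, a4], a3], a6], a5], a2]
  the word a1a5a6a3a4a2 carries sign +1 and contributes +[[[[[a1, a5], a6], a3], a4], a2]
  the word a1a5a6a4a3a2 carries sign -1 and contributes -[[[[[a1, a5], a6], a4], a3], a2]
  the word a1a6a5a3a4a2 carries sign -1 and contributes -[[[[[a1, a6], a5], a3], a4], a2]
  the word a1a6a5a4a3a2 carries sign +1 and contributes +[[[[[a1, a6], a5], a4], a3], a2]

-[[[[[a1, a3], a4], a5], a6], a2] + [[[[[a1, a3], a4], a6], a5], a2] + [[[[[a1, a4], a3], a5], a6], a2] - [[[[[a1, a4], a3], a6], a5], a2] + [[[[[a1, a5], a6], a3], a4], a2] - [[[[[a1, a5], a6], a4], a3], a2] - [[[[[a1, a6], a5], a3], a4], a2] + [[[[[a1, a6], a5], a4], a3], a2]


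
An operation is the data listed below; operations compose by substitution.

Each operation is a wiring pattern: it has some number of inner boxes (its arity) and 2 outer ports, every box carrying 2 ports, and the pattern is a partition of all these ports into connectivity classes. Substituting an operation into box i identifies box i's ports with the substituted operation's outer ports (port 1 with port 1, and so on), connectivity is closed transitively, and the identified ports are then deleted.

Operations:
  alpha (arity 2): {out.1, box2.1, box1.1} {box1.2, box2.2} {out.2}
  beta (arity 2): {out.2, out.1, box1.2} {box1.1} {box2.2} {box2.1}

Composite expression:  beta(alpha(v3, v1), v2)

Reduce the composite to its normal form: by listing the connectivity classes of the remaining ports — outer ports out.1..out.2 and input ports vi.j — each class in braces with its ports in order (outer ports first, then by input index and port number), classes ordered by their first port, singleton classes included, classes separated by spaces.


{out.1, out.2} {v1.1, v3.1} {v1.2, v3.2} {v2.1} {v2.2}

Reachability decides: close wires over beta-identified ports.
after alpha, the pattern on (v3, v1) reads {out.1, v1.1, v3.1} {out.2} {v1.2, v3.2} (out.j = its outer ports)
after beta, the pattern on (v3, v1, v2) reads {out.1, out.2} {v1.1, v3.1} {v1.2, v3.2} {v2.1} {v2.2} (out.j = its outer ports)


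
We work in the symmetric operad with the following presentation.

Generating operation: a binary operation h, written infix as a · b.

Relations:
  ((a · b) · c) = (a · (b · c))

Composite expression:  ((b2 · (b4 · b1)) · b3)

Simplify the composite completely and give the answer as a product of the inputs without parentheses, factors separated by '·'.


The h-tree's shape is irrelevant; the b-reading-order decides.
(b4 · b1) unparenthesizes to b4 · b1
(b2 · (b4 · b1)) unparenthesizes to b2 · b4 · b1
((b2 · (b4 · b1)) · b3) unparenthesizes to b2 · b4 · b1 · b3

b2 · b4 · b1 · b3


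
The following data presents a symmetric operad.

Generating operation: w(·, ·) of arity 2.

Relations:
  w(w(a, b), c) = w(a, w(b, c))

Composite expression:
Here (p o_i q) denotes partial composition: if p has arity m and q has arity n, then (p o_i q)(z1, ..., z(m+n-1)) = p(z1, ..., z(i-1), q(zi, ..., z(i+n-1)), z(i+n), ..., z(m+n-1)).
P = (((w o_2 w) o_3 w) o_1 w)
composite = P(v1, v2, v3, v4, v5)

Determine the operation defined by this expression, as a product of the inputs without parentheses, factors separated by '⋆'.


Every regrouping of w is equal, so read the v-inputs in written order.
w(v1, v2) collapses to v1 ⋆ v2
w(v4, v5) collapses to v4 ⋆ v5
w(v3, w(v4, v5)) collapses to v3 ⋆ v4 ⋆ v5
w(w(v1, v2), w(v3, w(v4, v5))) collapses to v1 ⋆ v2 ⋆ v3 ⋆ v4 ⋆ v5

v1 ⋆ v2 ⋆ v3 ⋆ v4 ⋆ v5
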